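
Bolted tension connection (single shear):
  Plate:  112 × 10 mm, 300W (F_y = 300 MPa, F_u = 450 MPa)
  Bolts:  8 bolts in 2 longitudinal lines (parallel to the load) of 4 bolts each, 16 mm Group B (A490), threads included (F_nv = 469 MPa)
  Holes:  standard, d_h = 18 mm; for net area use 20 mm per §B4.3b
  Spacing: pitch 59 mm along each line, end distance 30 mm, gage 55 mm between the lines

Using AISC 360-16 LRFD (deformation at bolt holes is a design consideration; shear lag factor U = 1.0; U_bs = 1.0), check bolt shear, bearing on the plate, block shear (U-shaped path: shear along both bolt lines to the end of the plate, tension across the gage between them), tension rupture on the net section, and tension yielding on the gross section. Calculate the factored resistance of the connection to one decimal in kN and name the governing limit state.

243.0 kN (net-section rupture governs)

Bolt shear: A_b = π(16)²/4 = 201.06 mm². φR_n = 0.75 × 469 × 201.06 × 8 × 1 = 565.8 kN.
Bearing (10 mm plate, F_u = 450 MPa): end bolts L_c = 30 − 18/2 = 21, R_n = min(1.2×21×10×450, 2.4×16×10×450) = 113.4 kN/bolt; interior L_c = 59 − 18 = 41, R_n = 172.8 kN/bolt. φR_n = 0.75 × (2×113.4 + 6×172.8) = 947.7 kN.
Block shear: shear path 2×[30+3×59] = 2×207 mm, A_gv = 4140, A_nv = 2×(207 − 3.5×20)×10 = 2740 mm²; tension across gage: (55 − 1×20)×10 = 350 mm². R_n = min(0.6×450×2740, 0.6×300×4140) + 1.0×450×350 = min(739.8, 745.2) + 157.5 = 897.3 kN. φR_n = 0.75 × 897.3 = 673.0 kN.
Tension rupture (net): A_n = (112 − 2×20)×10 = 720 mm² (U = 1.0, A_e = A_n). φR_n = 0.75 × 450 × 720 = 243.0 kN.
Tension yield (gross): A_g = 112×10 = 1120 mm². φR_n = 0.90 × 300 × 1120 = 302.4 kN.
Governing: min(565.8, 947.7, 673.0, 243.0, 302.4) = 243.0 kN → net-section rupture.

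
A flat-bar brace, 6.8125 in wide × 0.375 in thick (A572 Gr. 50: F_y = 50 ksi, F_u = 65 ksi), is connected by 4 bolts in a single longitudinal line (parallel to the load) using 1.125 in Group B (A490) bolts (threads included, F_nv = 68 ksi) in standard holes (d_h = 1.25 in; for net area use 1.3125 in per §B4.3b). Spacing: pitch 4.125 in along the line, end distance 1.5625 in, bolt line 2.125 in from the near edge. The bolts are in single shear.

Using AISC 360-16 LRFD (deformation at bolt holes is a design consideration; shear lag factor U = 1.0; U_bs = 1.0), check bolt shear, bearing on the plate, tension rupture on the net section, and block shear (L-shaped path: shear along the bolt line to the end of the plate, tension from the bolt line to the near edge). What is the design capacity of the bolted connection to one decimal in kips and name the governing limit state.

100.5 kips (net-section rupture governs)

Bolt shear: A_b = π(1.125)²/4 = 0.99402 in². φR_n = 0.75 × 68 × 0.99402 × 4 × 1 = 202.8 kips.
Bearing (0.375 in plate, F_u = 65 ksi): end bolts L_c = 1.5625 − 1.25/2 = 0.9375, R_n = min(1.2×0.9375×0.375×65, 2.4×1.125×0.375×65) = 27.422 kips/bolt; interior L_c = 4.125 − 1.25 = 2.875, R_n = 65.813 kips/bolt. φR_n = 0.75 × (1×27.422 + 3×65.813) = 168.6 kips.
Tension rupture (net): A_n = (6.8125 − 1×1.3125)×0.375 = 2.0625 in² (U = 1.0, A_e = A_n). φR_n = 0.75 × 65 × 2.0625 = 100.5 kips.
Block shear: shear path 1×[1.5625+3×4.125] = 1×13.9375 in, A_gv = 5.2266, A_nv = 1×(13.9375 − 3.5×1.3125)×0.375 = 3.5039 in²; tension to near edge: (2.125 − 0.5×1.3125)×0.375 = 0.55078 in². R_n = min(0.6×65×3.5039, 0.6×50×5.2266) + 1.0×65×0.55078 = min(136.65, 156.8) + 35.801 = 172.45 kips. φR_n = 0.75 × 172.45 = 129.3 kips.
Governing: min(202.8, 168.6, 100.5, 129.3) = 100.5 kips → net-section rupture.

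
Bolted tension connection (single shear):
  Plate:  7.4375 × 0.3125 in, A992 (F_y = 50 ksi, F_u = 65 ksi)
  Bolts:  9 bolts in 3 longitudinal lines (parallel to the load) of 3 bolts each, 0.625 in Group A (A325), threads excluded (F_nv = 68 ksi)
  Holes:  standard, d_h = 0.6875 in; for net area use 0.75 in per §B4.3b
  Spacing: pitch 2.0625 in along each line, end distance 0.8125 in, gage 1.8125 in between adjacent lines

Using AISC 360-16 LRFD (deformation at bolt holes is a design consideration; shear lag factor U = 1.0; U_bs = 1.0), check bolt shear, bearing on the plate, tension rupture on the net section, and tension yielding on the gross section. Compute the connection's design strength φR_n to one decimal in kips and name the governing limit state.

79.0 kips (net-section rupture governs)

Bolt shear: A_b = π(0.625)²/4 = 0.3068 in². φR_n = 0.75 × 68 × 0.3068 × 9 × 1 = 140.8 kips.
Bearing (0.3125 in plate, F_u = 65 ksi): end bolts L_c = 0.8125 − 0.6875/2 = 0.46875, R_n = min(1.2×0.46875×0.3125×65, 2.4×0.625×0.3125×65) = 11.426 kips/bolt; interior L_c = 2.0625 − 0.6875 = 1.375, R_n = 30.469 kips/bolt. φR_n = 0.75 × (3×11.426 + 6×30.469) = 162.8 kips.
Tension rupture (net): A_n = (7.4375 − 3×0.75)×0.3125 = 1.6211 in² (U = 1.0, A_e = A_n). φR_n = 0.75 × 65 × 1.6211 = 79.0 kips.
Tension yield (gross): A_g = 7.4375×0.3125 = 2.3242 in². φR_n = 0.90 × 50 × 2.3242 = 104.6 kips.
Governing: min(140.8, 162.8, 79.0, 104.6) = 79.0 kips → net-section rupture.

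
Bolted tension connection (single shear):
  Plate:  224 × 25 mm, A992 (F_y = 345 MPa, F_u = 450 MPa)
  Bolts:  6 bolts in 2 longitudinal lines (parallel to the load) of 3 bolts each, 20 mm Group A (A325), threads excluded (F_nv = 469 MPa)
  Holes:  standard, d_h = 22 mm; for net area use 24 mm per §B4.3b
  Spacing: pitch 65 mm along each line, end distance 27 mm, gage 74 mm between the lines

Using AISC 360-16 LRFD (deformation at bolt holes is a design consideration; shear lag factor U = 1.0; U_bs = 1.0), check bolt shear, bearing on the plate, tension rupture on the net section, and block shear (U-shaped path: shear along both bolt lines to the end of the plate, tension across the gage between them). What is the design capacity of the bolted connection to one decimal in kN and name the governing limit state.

663.0 kN (bolt shear governs)

Bolt shear: A_b = π(20)²/4 = 314.16 mm². φR_n = 0.75 × 469 × 314.16 × 6 × 1 = 663.0 kN.
Bearing (25 mm plate, F_u = 450 MPa): end bolts L_c = 27 − 22/2 = 16, R_n = min(1.2×16×25×450, 2.4×20×25×450) = 216 kN/bolt; interior L_c = 65 − 22 = 43, R_n = 540 kN/bolt. φR_n = 0.75 × (2×216 + 4×540) = 1944.0 kN.
Tension rupture (net): A_n = (224 − 2×24)×25 = 4400 mm² (U = 1.0, A_e = A_n). φR_n = 0.75 × 450 × 4400 = 1485.0 kN.
Block shear: shear path 2×[27+2×65] = 2×157 mm, A_gv = 7850, A_nv = 2×(157 − 2.5×24)×25 = 4850 mm²; tension across gage: (74 − 1×24)×25 = 1250 mm². R_n = min(0.6×450×4850, 0.6×345×7850) + 1.0×450×1250 = min(1309.5, 1625) + 562.5 = 1872 kN. φR_n = 0.75 × 1872 = 1404.0 kN.
Governing: min(663.0, 1944.0, 1485.0, 1404.0) = 663.0 kN → bolt shear.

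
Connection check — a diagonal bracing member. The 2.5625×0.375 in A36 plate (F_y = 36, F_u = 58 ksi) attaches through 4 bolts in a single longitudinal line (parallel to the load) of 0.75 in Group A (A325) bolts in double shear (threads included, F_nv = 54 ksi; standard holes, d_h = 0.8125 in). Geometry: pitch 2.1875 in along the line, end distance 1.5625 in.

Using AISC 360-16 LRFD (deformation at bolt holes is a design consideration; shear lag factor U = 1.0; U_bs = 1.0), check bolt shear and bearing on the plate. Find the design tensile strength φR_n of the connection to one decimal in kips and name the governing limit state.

Bolt shear: A_b = π(0.75)²/4 = 0.44179 in². φR_n = 0.75 × 54 × 0.44179 × 4 × 2 = 143.1 kips.
Bearing (0.375 in plate, F_u = 58 ksi): end bolts L_c = 1.5625 − 0.8125/2 = 1.15625, R_n = min(1.2×1.15625×0.375×58, 2.4×0.75×0.375×58) = 30.178 kips/bolt; interior L_c = 2.1875 − 0.8125 = 1.375, R_n = 35.888 kips/bolt. φR_n = 0.75 × (1×30.178 + 3×35.888) = 103.4 kips.
Governing: min(143.1, 103.4) = 103.4 kips → bearing.

103.4 kips (bearing governs)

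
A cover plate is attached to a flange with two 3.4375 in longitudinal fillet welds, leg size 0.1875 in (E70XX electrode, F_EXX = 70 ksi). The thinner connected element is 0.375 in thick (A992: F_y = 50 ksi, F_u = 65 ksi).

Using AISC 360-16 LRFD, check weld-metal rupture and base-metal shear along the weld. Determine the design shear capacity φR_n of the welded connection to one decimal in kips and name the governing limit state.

Weld metal: throat = 0.707×0.1875 = 0.13256 in, L = 2×3.4375 = 6.875 in. φR_n = 0.75 × 0.6 × 70 × 0.13256 × 6.875 = 28.7 kips.
Base metal shear (0.375 in plate): yield φR_n = 1.0×0.6×50×0.375×6.875 = 77.3 kips; rupture φR_n = 0.75×0.6×65×0.375×6.875 = 75.4 kips; take 75.4 kips (rupture).
Governing: min(28.7, 75.4) = 28.7 kips → weld metal.

28.7 kips (weld metal governs)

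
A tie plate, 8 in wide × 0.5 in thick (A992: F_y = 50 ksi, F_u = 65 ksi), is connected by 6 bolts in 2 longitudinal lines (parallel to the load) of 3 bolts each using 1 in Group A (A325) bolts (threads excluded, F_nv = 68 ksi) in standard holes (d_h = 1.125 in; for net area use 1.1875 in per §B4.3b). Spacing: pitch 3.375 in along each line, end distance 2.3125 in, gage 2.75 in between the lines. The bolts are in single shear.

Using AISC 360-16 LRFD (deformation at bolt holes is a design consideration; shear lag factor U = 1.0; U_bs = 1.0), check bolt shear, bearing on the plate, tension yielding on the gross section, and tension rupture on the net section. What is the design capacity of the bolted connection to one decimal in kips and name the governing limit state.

Bolt shear: A_b = π(1)²/4 = 0.7854 in². φR_n = 0.75 × 68 × 0.7854 × 6 × 1 = 240.3 kips.
Bearing (0.5 in plate, F_u = 65 ksi): end bolts L_c = 2.3125 − 1.125/2 = 1.75, R_n = min(1.2×1.75×0.5×65, 2.4×1×0.5×65) = 68.25 kips/bolt; interior L_c = 3.375 − 1.125 = 2.25, R_n = 78 kips/bolt. φR_n = 0.75 × (2×68.25 + 4×78) = 336.4 kips.
Tension yield (gross): A_g = 8×0.5 = 4 in². φR_n = 0.90 × 50 × 4 = 180.0 kips.
Tension rupture (net): A_n = (8 − 2×1.1875)×0.5 = 2.8125 in² (U = 1.0, A_e = A_n). φR_n = 0.75 × 65 × 2.8125 = 137.1 kips.
Governing: min(240.3, 336.4, 180.0, 137.1) = 137.1 kips → net-section rupture.

137.1 kips (net-section rupture governs)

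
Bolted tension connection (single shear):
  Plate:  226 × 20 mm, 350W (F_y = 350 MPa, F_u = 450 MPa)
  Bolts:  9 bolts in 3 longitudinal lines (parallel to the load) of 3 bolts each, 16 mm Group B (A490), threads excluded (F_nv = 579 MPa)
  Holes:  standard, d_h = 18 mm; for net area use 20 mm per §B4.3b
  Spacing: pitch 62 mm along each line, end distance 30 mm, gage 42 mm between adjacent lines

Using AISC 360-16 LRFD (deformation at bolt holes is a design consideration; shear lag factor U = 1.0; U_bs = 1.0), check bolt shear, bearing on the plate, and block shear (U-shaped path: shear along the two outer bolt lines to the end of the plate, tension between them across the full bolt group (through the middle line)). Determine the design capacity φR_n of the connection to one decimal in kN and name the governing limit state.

Bolt shear: A_b = π(16)²/4 = 201.06 mm². φR_n = 0.75 × 579 × 201.06 × 9 × 1 = 785.8 kN.
Bearing (20 mm plate, F_u = 450 MPa): end bolts L_c = 30 − 18/2 = 21, R_n = min(1.2×21×20×450, 2.4×16×20×450) = 226.8 kN/bolt; interior L_c = 62 − 18 = 44, R_n = 345.6 kN/bolt. φR_n = 0.75 × (3×226.8 + 6×345.6) = 2065.5 kN.
Block shear: shear path 2×[30+2×62] = 2×154 mm, A_gv = 6160, A_nv = 2×(154 − 2.5×20)×20 = 4160 mm²; tension across gage: (84 − 2×20)×20 = 880 mm². R_n = min(0.6×450×4160, 0.6×350×6160) + 1.0×450×880 = min(1123.2, 1293.6) + 396 = 1519.2 kN. φR_n = 0.75 × 1519.2 = 1139.4 kN.
Governing: min(785.8, 2065.5, 1139.4) = 785.8 kN → bolt shear.

785.8 kN (bolt shear governs)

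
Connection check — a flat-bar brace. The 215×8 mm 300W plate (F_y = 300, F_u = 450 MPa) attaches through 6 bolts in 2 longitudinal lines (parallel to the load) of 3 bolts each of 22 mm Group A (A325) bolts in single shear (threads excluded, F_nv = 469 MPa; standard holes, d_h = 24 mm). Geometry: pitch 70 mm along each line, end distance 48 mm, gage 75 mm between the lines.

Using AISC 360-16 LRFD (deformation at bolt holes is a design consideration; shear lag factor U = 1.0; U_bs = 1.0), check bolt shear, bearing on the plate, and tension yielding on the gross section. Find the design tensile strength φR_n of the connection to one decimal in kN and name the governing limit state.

Bolt shear: A_b = π(22)²/4 = 380.13 mm². φR_n = 0.75 × 469 × 380.13 × 6 × 1 = 802.3 kN.
Bearing (8 mm plate, F_u = 450 MPa): end bolts L_c = 48 − 24/2 = 36, R_n = min(1.2×36×8×450, 2.4×22×8×450) = 155.52 kN/bolt; interior L_c = 70 − 24 = 46, R_n = 190.08 kN/bolt. φR_n = 0.75 × (2×155.52 + 4×190.08) = 803.5 kN.
Tension yield (gross): A_g = 215×8 = 1720 mm². φR_n = 0.90 × 300 × 1720 = 464.4 kN.
Governing: min(802.3, 803.5, 464.4) = 464.4 kN → gross-section yield.

464.4 kN (gross-section yield governs)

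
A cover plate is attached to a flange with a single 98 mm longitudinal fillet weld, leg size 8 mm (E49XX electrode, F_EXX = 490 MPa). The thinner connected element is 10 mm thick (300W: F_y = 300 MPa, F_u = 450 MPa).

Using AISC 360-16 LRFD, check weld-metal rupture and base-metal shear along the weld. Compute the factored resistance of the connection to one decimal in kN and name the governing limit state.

Weld metal: throat = 0.707×8 = 5.656 mm, L = 98 mm. φR_n = 0.75 × 0.6 × 490 × 5.656 × 98 = 122.2 kN.
Base metal shear (10 mm plate): yield φR_n = 1.0×0.6×300×10×98 = 176.4 kN; rupture φR_n = 0.75×0.6×450×10×98 = 198.5 kN; take 176.4 kN (yield).
Governing: min(122.2, 176.4) = 122.2 kN → weld metal.

122.2 kN (weld metal governs)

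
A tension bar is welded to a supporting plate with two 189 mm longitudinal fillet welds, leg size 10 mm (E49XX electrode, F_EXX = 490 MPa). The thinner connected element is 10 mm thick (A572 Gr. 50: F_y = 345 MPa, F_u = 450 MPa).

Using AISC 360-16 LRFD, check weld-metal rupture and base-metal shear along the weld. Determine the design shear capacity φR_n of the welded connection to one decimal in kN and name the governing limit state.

589.3 kN (weld metal governs)

Weld metal: throat = 0.707×10 = 7.07 mm, L = 2×189 = 378 mm. φR_n = 0.75 × 0.6 × 490 × 7.07 × 378 = 589.3 kN.
Base metal shear (10 mm plate): yield φR_n = 1.0×0.6×345×10×378 = 782.5 kN; rupture φR_n = 0.75×0.6×450×10×378 = 765.5 kN; take 765.5 kN (rupture).
Governing: min(589.3, 765.5) = 589.3 kN → weld metal.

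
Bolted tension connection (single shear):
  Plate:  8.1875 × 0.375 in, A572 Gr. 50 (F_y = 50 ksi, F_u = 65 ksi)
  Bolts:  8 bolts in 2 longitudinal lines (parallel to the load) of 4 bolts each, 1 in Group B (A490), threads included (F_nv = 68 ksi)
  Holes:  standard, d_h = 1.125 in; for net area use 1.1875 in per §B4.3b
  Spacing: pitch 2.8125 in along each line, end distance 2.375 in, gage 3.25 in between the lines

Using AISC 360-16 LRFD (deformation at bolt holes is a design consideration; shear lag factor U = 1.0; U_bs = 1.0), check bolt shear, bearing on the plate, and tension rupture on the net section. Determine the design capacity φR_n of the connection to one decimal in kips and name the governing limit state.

Bolt shear: A_b = π(1)²/4 = 0.7854 in². φR_n = 0.75 × 68 × 0.7854 × 8 × 1 = 320.4 kips.
Bearing (0.375 in plate, F_u = 65 ksi): end bolts L_c = 2.375 − 1.125/2 = 1.8125, R_n = min(1.2×1.8125×0.375×65, 2.4×1×0.375×65) = 53.016 kips/bolt; interior L_c = 2.8125 − 1.125 = 1.6875, R_n = 49.359 kips/bolt. φR_n = 0.75 × (2×53.016 + 6×49.359) = 301.6 kips.
Tension rupture (net): A_n = (8.1875 − 2×1.1875)×0.375 = 2.1797 in² (U = 1.0, A_e = A_n). φR_n = 0.75 × 65 × 2.1797 = 106.3 kips.
Governing: min(320.4, 301.6, 106.3) = 106.3 kips → net-section rupture.

106.3 kips (net-section rupture governs)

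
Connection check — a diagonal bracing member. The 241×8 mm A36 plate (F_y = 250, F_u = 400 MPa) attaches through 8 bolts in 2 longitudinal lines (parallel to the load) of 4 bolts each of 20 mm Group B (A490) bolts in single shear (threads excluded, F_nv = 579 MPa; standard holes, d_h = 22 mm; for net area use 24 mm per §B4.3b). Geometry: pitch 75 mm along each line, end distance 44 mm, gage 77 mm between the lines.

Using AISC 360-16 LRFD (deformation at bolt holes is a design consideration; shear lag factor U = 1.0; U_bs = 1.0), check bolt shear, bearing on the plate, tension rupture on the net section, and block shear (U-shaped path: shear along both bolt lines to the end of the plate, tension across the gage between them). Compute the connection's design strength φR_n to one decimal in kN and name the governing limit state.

Bolt shear: A_b = π(20)²/4 = 314.16 mm². φR_n = 0.75 × 579 × 314.16 × 8 × 1 = 1091.4 kN.
Bearing (8 mm plate, F_u = 400 MPa): end bolts L_c = 44 − 22/2 = 33, R_n = min(1.2×33×8×400, 2.4×20×8×400) = 126.72 kN/bolt; interior L_c = 75 − 22 = 53, R_n = 153.6 kN/bolt. φR_n = 0.75 × (2×126.72 + 6×153.6) = 881.3 kN.
Tension rupture (net): A_n = (241 − 2×24)×8 = 1544 mm² (U = 1.0, A_e = A_n). φR_n = 0.75 × 400 × 1544 = 463.2 kN.
Block shear: shear path 2×[44+3×75] = 2×269 mm, A_gv = 4304, A_nv = 2×(269 − 3.5×24)×8 = 2960 mm²; tension across gage: (77 − 1×24)×8 = 424 mm². R_n = min(0.6×400×2960, 0.6×250×4304) + 1.0×400×424 = min(710.4, 645.6) + 169.6 = 815.2 kN. φR_n = 0.75 × 815.2 = 611.4 kN.
Governing: min(1091.4, 881.3, 463.2, 611.4) = 463.2 kN → net-section rupture.

463.2 kN (net-section rupture governs)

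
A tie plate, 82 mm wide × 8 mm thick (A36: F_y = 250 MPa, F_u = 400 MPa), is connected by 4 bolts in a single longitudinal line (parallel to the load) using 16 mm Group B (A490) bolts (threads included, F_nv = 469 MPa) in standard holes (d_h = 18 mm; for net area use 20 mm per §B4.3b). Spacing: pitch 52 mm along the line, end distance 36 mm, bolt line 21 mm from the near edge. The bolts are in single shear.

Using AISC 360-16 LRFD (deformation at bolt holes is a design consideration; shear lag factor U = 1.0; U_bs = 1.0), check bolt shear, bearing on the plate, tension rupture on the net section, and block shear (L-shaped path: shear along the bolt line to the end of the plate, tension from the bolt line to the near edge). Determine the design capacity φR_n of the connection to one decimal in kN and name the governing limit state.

Bolt shear: A_b = π(16)²/4 = 201.06 mm². φR_n = 0.75 × 469 × 201.06 × 4 × 1 = 282.9 kN.
Bearing (8 mm plate, F_u = 400 MPa): end bolts L_c = 36 − 18/2 = 27, R_n = min(1.2×27×8×400, 2.4×16×8×400) = 103.68 kN/bolt; interior L_c = 52 − 18 = 34, R_n = 122.88 kN/bolt. φR_n = 0.75 × (1×103.68 + 3×122.88) = 354.2 kN.
Tension rupture (net): A_n = (82 − 1×20)×8 = 496 mm² (U = 1.0, A_e = A_n). φR_n = 0.75 × 400 × 496 = 148.8 kN.
Block shear: shear path 1×[36+3×52] = 1×192 mm, A_gv = 1536, A_nv = 1×(192 − 3.5×20)×8 = 976 mm²; tension to near edge: (21 − 0.5×20)×8 = 88 mm². R_n = min(0.6×400×976, 0.6×250×1536) + 1.0×400×88 = min(234.24, 230.4) + 35.2 = 265.6 kN. φR_n = 0.75 × 265.6 = 199.2 kN.
Governing: min(282.9, 354.2, 148.8, 199.2) = 148.8 kN → net-section rupture.

148.8 kN (net-section rupture governs)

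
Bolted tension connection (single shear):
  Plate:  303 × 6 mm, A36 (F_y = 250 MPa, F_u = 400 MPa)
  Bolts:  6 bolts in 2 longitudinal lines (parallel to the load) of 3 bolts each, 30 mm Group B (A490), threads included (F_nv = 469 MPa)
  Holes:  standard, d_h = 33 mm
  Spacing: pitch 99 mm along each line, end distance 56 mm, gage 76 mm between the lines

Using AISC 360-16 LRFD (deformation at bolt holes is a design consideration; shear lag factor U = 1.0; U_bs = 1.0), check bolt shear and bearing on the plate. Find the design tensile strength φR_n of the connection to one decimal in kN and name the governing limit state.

689.0 kN (bearing governs)

Bolt shear: A_b = π(30)²/4 = 706.86 mm². φR_n = 0.75 × 469 × 706.86 × 6 × 1 = 1491.8 kN.
Bearing (6 mm plate, F_u = 400 MPa): end bolts L_c = 56 − 33/2 = 39.5, R_n = min(1.2×39.5×6×400, 2.4×30×6×400) = 113.76 kN/bolt; interior L_c = 99 − 33 = 66, R_n = 172.8 kN/bolt. φR_n = 0.75 × (2×113.76 + 4×172.8) = 689.0 kN.
Governing: min(1491.8, 689.0) = 689.0 kN → bearing.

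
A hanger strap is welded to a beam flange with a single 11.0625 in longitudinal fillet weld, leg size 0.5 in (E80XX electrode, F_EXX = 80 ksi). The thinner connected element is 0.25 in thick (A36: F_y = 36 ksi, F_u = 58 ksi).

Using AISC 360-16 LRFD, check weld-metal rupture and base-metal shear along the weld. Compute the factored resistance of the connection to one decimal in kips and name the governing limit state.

Weld metal: throat = 0.707×0.5 = 0.3535 in, L = 11.0625 in. φR_n = 0.75 × 0.6 × 80 × 0.3535 × 11.0625 = 140.8 kips.
Base metal shear (0.25 in plate): yield φR_n = 1.0×0.6×36×0.25×11.0625 = 59.7 kips; rupture φR_n = 0.75×0.6×58×0.25×11.0625 = 72.2 kips; take 59.7 kips (yield).
Governing: min(140.8, 59.7) = 59.7 kips → base-metal shear.

59.7 kips (base-metal shear governs)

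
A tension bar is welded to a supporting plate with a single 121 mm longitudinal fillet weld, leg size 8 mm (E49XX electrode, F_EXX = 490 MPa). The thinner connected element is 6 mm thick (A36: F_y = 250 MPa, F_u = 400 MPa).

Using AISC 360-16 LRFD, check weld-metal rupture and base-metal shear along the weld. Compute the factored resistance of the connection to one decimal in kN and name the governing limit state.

Weld metal: throat = 0.707×8 = 5.656 mm, L = 121 mm. φR_n = 0.75 × 0.6 × 490 × 5.656 × 121 = 150.9 kN.
Base metal shear (6 mm plate): yield φR_n = 1.0×0.6×250×6×121 = 108.9 kN; rupture φR_n = 0.75×0.6×400×6×121 = 130.7 kN; take 108.9 kN (yield).
Governing: min(150.9, 108.9) = 108.9 kN → base-metal shear.

108.9 kN (base-metal shear governs)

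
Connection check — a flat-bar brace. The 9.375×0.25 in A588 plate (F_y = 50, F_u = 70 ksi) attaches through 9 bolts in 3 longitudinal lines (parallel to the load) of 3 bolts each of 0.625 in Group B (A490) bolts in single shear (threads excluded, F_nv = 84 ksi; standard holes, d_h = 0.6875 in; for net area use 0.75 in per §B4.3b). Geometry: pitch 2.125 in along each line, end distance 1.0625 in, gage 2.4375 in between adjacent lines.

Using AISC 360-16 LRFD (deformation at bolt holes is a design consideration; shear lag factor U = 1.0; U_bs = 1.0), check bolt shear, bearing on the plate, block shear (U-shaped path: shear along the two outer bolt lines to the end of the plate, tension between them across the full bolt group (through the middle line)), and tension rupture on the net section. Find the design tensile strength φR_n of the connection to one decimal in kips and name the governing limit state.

93.5 kips (net-section rupture governs)

Bolt shear: A_b = π(0.625)²/4 = 0.3068 in². φR_n = 0.75 × 84 × 0.3068 × 9 × 1 = 174.0 kips.
Bearing (0.25 in plate, F_u = 70 ksi): end bolts L_c = 1.0625 − 0.6875/2 = 0.71875, R_n = min(1.2×0.71875×0.25×70, 2.4×0.625×0.25×70) = 15.094 kips/bolt; interior L_c = 2.125 − 0.6875 = 1.4375, R_n = 26.25 kips/bolt. φR_n = 0.75 × (3×15.094 + 6×26.25) = 152.1 kips.
Block shear: shear path 2×[1.0625+2×2.125] = 2×5.3125 in, A_gv = 2.6563, A_nv = 2×(5.3125 − 2.5×0.75)×0.25 = 1.7188 in²; tension across gage: (4.875 − 2×0.75)×0.25 = 0.84375 in². R_n = min(0.6×70×1.7188, 0.6×50×2.6563) + 1.0×70×0.84375 = min(72.19, 79.689) + 59.063 = 131.25 kips. φR_n = 0.75 × 131.25 = 98.4 kips.
Tension rupture (net): A_n = (9.375 − 3×0.75)×0.25 = 1.7813 in² (U = 1.0, A_e = A_n). φR_n = 0.75 × 70 × 1.7813 = 93.5 kips.
Governing: min(174.0, 152.1, 98.4, 93.5) = 93.5 kips → net-section rupture.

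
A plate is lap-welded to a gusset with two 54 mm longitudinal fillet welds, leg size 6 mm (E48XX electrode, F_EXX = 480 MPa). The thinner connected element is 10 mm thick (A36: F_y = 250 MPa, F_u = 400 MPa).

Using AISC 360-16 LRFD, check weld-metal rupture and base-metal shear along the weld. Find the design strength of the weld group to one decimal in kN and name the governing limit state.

Weld metal: throat = 0.707×6 = 4.242 mm, L = 2×54 = 108 mm. φR_n = 0.75 × 0.6 × 480 × 4.242 × 108 = 99.0 kN.
Base metal shear (10 mm plate): yield φR_n = 1.0×0.6×250×10×108 = 162.0 kN; rupture φR_n = 0.75×0.6×400×10×108 = 194.4 kN; take 162.0 kN (yield).
Governing: min(99.0, 162.0) = 99.0 kN → weld metal.

99.0 kN (weld metal governs)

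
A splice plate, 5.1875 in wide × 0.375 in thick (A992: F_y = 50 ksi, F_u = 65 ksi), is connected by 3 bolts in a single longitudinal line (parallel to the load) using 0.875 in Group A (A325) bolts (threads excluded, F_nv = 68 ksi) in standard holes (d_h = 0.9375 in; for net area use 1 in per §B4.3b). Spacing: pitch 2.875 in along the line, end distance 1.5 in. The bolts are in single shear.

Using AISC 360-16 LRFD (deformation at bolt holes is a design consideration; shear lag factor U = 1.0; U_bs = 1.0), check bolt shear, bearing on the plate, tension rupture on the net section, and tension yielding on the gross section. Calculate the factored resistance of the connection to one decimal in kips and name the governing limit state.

76.6 kips (net-section rupture governs)

Bolt shear: A_b = π(0.875)²/4 = 0.60132 in². φR_n = 0.75 × 68 × 0.60132 × 3 × 1 = 92.0 kips.
Bearing (0.375 in plate, F_u = 65 ksi): end bolts L_c = 1.5 − 0.9375/2 = 1.03125, R_n = min(1.2×1.03125×0.375×65, 2.4×0.875×0.375×65) = 30.164 kips/bolt; interior L_c = 2.875 − 0.9375 = 1.9375, R_n = 51.188 kips/bolt. φR_n = 0.75 × (1×30.164 + 2×51.188) = 99.4 kips.
Tension rupture (net): A_n = (5.1875 − 1×1)×0.375 = 1.5703 in² (U = 1.0, A_e = A_n). φR_n = 0.75 × 65 × 1.5703 = 76.6 kips.
Tension yield (gross): A_g = 5.1875×0.375 = 1.9453 in². φR_n = 0.90 × 50 × 1.9453 = 87.5 kips.
Governing: min(92.0, 99.4, 76.6, 87.5) = 76.6 kips → net-section rupture.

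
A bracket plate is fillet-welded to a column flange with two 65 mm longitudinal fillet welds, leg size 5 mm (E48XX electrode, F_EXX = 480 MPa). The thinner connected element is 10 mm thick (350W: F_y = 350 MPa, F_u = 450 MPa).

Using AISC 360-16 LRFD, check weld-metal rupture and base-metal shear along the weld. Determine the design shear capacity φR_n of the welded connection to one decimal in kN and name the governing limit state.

99.3 kN (weld metal governs)

Weld metal: throat = 0.707×5 = 3.535 mm, L = 2×65 = 130 mm. φR_n = 0.75 × 0.6 × 480 × 3.535 × 130 = 99.3 kN.
Base metal shear (10 mm plate): yield φR_n = 1.0×0.6×350×10×130 = 273.0 kN; rupture φR_n = 0.75×0.6×450×10×130 = 263.3 kN; take 263.3 kN (rupture).
Governing: min(99.3, 263.3) = 99.3 kN → weld metal.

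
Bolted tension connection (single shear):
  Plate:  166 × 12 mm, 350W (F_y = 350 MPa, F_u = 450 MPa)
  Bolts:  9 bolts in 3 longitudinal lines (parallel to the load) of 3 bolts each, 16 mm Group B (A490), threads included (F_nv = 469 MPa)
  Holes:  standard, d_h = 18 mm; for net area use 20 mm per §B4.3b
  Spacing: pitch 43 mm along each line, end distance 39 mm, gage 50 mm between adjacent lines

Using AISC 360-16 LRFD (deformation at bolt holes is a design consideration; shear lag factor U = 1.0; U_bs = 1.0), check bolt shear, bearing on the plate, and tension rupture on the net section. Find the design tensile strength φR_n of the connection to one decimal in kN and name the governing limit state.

Bolt shear: A_b = π(16)²/4 = 201.06 mm². φR_n = 0.75 × 469 × 201.06 × 9 × 1 = 636.5 kN.
Bearing (12 mm plate, F_u = 450 MPa): end bolts L_c = 39 − 18/2 = 30, R_n = min(1.2×30×12×450, 2.4×16×12×450) = 194.4 kN/bolt; interior L_c = 43 − 18 = 25, R_n = 162 kN/bolt. φR_n = 0.75 × (3×194.4 + 6×162) = 1166.4 kN.
Tension rupture (net): A_n = (166 − 3×20)×12 = 1272 mm² (U = 1.0, A_e = A_n). φR_n = 0.75 × 450 × 1272 = 429.3 kN.
Governing: min(636.5, 1166.4, 429.3) = 429.3 kN → net-section rupture.

429.3 kN (net-section rupture governs)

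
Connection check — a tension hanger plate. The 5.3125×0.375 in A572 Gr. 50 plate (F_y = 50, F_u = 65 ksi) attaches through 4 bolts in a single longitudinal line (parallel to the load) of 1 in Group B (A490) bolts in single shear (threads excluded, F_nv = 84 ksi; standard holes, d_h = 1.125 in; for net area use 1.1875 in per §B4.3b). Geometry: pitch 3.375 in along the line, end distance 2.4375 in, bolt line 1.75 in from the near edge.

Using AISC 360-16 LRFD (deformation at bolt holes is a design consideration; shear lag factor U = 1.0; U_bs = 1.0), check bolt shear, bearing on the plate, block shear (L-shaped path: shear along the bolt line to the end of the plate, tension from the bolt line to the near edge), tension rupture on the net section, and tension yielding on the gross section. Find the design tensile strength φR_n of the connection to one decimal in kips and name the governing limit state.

75.4 kips (net-section rupture governs)

Bolt shear: A_b = π(1)²/4 = 0.7854 in². φR_n = 0.75 × 84 × 0.7854 × 4 × 1 = 197.9 kips.
Bearing (0.375 in plate, F_u = 65 ksi): end bolts L_c = 2.4375 − 1.125/2 = 1.875, R_n = min(1.2×1.875×0.375×65, 2.4×1×0.375×65) = 54.844 kips/bolt; interior L_c = 3.375 − 1.125 = 2.25, R_n = 58.5 kips/bolt. φR_n = 0.75 × (1×54.844 + 3×58.5) = 172.8 kips.
Block shear: shear path 1×[2.4375+3×3.375] = 1×12.5625 in, A_gv = 4.7109, A_nv = 1×(12.5625 − 3.5×1.1875)×0.375 = 3.1523 in²; tension to near edge: (1.75 − 0.5×1.1875)×0.375 = 0.43359 in². R_n = min(0.6×65×3.1523, 0.6×50×4.7109) + 1.0×65×0.43359 = min(122.94, 141.33) + 28.183 = 151.12 kips. φR_n = 0.75 × 151.12 = 113.3 kips.
Tension rupture (net): A_n = (5.3125 − 1×1.1875)×0.375 = 1.5469 in² (U = 1.0, A_e = A_n). φR_n = 0.75 × 65 × 1.5469 = 75.4 kips.
Tension yield (gross): A_g = 5.3125×0.375 = 1.9922 in². φR_n = 0.90 × 50 × 1.9922 = 89.6 kips.
Governing: min(197.9, 172.8, 113.3, 75.4, 89.6) = 75.4 kips → net-section rupture.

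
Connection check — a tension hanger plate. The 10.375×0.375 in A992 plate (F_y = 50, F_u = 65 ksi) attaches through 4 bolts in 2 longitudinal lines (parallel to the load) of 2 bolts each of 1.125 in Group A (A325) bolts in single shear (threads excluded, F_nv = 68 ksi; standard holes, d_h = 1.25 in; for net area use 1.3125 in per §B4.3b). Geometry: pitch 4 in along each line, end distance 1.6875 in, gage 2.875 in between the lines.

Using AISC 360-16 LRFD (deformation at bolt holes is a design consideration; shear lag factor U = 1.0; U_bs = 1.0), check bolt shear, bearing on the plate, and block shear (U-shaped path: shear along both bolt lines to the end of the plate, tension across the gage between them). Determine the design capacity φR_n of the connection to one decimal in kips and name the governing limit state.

Bolt shear: A_b = π(1.125)²/4 = 0.99402 in². φR_n = 0.75 × 68 × 0.99402 × 4 × 1 = 202.8 kips.
Bearing (0.375 in plate, F_u = 65 ksi): end bolts L_c = 1.6875 − 1.25/2 = 1.0625, R_n = min(1.2×1.0625×0.375×65, 2.4×1.125×0.375×65) = 31.078 kips/bolt; interior L_c = 4 − 1.25 = 2.75, R_n = 65.813 kips/bolt. φR_n = 0.75 × (2×31.078 + 2×65.813) = 145.3 kips.
Block shear: shear path 2×[1.6875+1×4] = 2×5.6875 in, A_gv = 4.2656, A_nv = 2×(5.6875 − 1.5×1.3125)×0.375 = 2.7891 in²; tension across gage: (2.875 − 1×1.3125)×0.375 = 0.58594 in². R_n = min(0.6×65×2.7891, 0.6×50×4.2656) + 1.0×65×0.58594 = min(108.77, 127.97) + 38.086 = 146.86 kips. φR_n = 0.75 × 146.86 = 110.1 kips.
Governing: min(202.8, 145.3, 110.1) = 110.1 kips → block shear.

110.1 kips (block shear governs)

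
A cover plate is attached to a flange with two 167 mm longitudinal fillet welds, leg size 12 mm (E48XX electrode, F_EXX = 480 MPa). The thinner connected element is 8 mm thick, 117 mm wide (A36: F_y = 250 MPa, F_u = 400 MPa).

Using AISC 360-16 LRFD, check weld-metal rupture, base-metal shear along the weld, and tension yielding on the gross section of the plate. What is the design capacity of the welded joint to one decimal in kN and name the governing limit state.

210.6 kN (gross-section yield governs)

Weld metal: throat = 0.707×12 = 8.484 mm, L = 2×167 = 334 mm. φR_n = 0.75 × 0.6 × 480 × 8.484 × 334 = 612.1 kN.
Base metal shear (8 mm plate): yield φR_n = 1.0×0.6×250×8×334 = 400.8 kN; rupture φR_n = 0.75×0.6×400×8×334 = 481.0 kN; take 400.8 kN (yield).
Tension yield (gross): A_g = 117×8 = 936 mm². φR_n = 0.90 × 250 × 936 = 210.6 kN.
Governing: min(612.1, 400.8, 210.6) = 210.6 kN → gross-section yield.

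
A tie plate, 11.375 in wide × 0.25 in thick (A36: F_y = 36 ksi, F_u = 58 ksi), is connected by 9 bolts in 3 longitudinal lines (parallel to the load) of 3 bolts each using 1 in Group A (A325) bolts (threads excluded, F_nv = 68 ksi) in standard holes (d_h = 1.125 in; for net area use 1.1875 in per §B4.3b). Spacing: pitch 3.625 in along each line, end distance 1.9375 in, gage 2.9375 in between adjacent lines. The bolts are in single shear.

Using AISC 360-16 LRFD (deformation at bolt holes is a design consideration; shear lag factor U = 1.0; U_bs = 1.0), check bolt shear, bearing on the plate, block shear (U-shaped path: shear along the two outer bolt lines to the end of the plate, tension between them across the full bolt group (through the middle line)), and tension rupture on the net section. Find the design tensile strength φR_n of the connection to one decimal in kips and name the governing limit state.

85.0 kips (net-section rupture governs)

Bolt shear: A_b = π(1)²/4 = 0.7854 in². φR_n = 0.75 × 68 × 0.7854 × 9 × 1 = 360.5 kips.
Bearing (0.25 in plate, F_u = 58 ksi): end bolts L_c = 1.9375 − 1.125/2 = 1.375, R_n = min(1.2×1.375×0.25×58, 2.4×1×0.25×58) = 23.925 kips/bolt; interior L_c = 3.625 − 1.125 = 2.5, R_n = 34.8 kips/bolt. φR_n = 0.75 × (3×23.925 + 6×34.8) = 210.4 kips.
Block shear: shear path 2×[1.9375+2×3.625] = 2×9.1875 in, A_gv = 4.5938, A_nv = 2×(9.1875 − 2.5×1.1875)×0.25 = 3.1094 in²; tension across gage: (5.875 − 2×1.1875)×0.25 = 0.875 in². R_n = min(0.6×58×3.1094, 0.6×36×4.5938) + 1.0×58×0.875 = min(108.21, 99.226) + 50.75 = 149.98 kips. φR_n = 0.75 × 149.98 = 112.5 kips.
Tension rupture (net): A_n = (11.375 − 3×1.1875)×0.25 = 1.9531 in² (U = 1.0, A_e = A_n). φR_n = 0.75 × 58 × 1.9531 = 85.0 kips.
Governing: min(360.5, 210.4, 112.5, 85.0) = 85.0 kips → net-section rupture.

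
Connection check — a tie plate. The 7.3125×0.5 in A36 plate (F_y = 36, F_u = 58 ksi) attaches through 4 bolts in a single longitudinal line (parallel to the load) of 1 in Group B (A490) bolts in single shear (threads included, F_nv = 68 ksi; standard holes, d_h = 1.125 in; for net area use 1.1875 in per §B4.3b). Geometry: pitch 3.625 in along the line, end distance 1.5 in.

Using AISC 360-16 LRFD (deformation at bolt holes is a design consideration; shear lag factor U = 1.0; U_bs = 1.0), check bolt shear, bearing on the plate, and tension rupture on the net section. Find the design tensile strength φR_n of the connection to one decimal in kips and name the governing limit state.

133.2 kips (net-section rupture governs)

Bolt shear: A_b = π(1)²/4 = 0.7854 in². φR_n = 0.75 × 68 × 0.7854 × 4 × 1 = 160.2 kips.
Bearing (0.5 in plate, F_u = 58 ksi): end bolts L_c = 1.5 − 1.125/2 = 0.9375, R_n = min(1.2×0.9375×0.5×58, 2.4×1×0.5×58) = 32.625 kips/bolt; interior L_c = 3.625 − 1.125 = 2.5, R_n = 69.6 kips/bolt. φR_n = 0.75 × (1×32.625 + 3×69.6) = 181.1 kips.
Tension rupture (net): A_n = (7.3125 − 1×1.1875)×0.5 = 3.0625 in² (U = 1.0, A_e = A_n). φR_n = 0.75 × 58 × 3.0625 = 133.2 kips.
Governing: min(160.2, 181.1, 133.2) = 133.2 kips → net-section rupture.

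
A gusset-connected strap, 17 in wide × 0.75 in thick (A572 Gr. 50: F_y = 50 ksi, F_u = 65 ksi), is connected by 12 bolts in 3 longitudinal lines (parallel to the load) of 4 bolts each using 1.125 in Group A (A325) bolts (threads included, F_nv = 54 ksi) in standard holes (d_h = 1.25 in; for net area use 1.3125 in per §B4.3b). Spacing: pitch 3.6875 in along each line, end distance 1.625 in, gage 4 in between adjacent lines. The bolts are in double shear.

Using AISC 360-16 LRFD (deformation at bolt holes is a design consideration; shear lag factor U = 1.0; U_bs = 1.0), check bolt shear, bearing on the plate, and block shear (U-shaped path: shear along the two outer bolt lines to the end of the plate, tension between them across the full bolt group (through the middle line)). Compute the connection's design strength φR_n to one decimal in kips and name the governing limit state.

551.6 kips (block shear governs)

Bolt shear: A_b = π(1.125)²/4 = 0.99402 in². φR_n = 0.75 × 54 × 0.99402 × 12 × 2 = 966.2 kips.
Bearing (0.75 in plate, F_u = 65 ksi): end bolts L_c = 1.625 − 1.25/2 = 1, R_n = min(1.2×1×0.75×65, 2.4×1.125×0.75×65) = 58.5 kips/bolt; interior L_c = 3.6875 − 1.25 = 2.4375, R_n = 131.63 kips/bolt. φR_n = 0.75 × (3×58.5 + 9×131.63) = 1020.1 kips.
Block shear: shear path 2×[1.625+3×3.6875] = 2×12.6875 in, A_gv = 19.031, A_nv = 2×(12.6875 − 3.5×1.3125)×0.75 = 12.141 in²; tension across gage: (8 − 2×1.3125)×0.75 = 4.0313 in². R_n = min(0.6×65×12.141, 0.6×50×19.031) + 1.0×65×4.0313 = min(473.5, 570.93) + 262.03 = 735.53 kips. φR_n = 0.75 × 735.53 = 551.6 kips.
Governing: min(966.2, 1020.1, 551.6) = 551.6 kips → block shear.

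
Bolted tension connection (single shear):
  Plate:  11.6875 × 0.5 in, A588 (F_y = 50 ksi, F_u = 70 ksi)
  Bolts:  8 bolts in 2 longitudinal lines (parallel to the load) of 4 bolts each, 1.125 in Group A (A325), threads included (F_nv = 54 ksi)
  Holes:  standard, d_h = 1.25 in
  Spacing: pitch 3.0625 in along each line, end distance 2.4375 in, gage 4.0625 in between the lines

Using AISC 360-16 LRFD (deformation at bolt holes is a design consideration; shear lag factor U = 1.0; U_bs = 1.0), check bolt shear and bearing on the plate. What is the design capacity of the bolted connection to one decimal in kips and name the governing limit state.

322.1 kips (bolt shear governs)

Bolt shear: A_b = π(1.125)²/4 = 0.99402 in². φR_n = 0.75 × 54 × 0.99402 × 8 × 1 = 322.1 kips.
Bearing (0.5 in plate, F_u = 70 ksi): end bolts L_c = 2.4375 − 1.25/2 = 1.8125, R_n = min(1.2×1.8125×0.5×70, 2.4×1.125×0.5×70) = 76.125 kips/bolt; interior L_c = 3.0625 − 1.25 = 1.8125, R_n = 76.125 kips/bolt. φR_n = 0.75 × (2×76.125 + 6×76.125) = 456.8 kips.
Governing: min(322.1, 456.8) = 322.1 kips → bolt shear.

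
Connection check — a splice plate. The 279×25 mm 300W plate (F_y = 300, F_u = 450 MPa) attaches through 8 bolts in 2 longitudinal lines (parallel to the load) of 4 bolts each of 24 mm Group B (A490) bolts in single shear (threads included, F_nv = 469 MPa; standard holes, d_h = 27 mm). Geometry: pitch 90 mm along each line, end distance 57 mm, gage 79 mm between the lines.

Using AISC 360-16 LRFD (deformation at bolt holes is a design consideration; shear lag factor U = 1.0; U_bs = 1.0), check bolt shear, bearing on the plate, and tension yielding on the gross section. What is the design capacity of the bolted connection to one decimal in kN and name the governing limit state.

1273.0 kN (bolt shear governs)

Bolt shear: A_b = π(24)²/4 = 452.39 mm². φR_n = 0.75 × 469 × 452.39 × 8 × 1 = 1273.0 kN.
Bearing (25 mm plate, F_u = 450 MPa): end bolts L_c = 57 − 27/2 = 43.5, R_n = min(1.2×43.5×25×450, 2.4×24×25×450) = 587.25 kN/bolt; interior L_c = 90 − 27 = 63, R_n = 648 kN/bolt. φR_n = 0.75 × (2×587.25 + 6×648) = 3796.9 kN.
Tension yield (gross): A_g = 279×25 = 6975 mm². φR_n = 0.90 × 300 × 6975 = 1883.3 kN.
Governing: min(1273.0, 3796.9, 1883.3) = 1273.0 kN → bolt shear.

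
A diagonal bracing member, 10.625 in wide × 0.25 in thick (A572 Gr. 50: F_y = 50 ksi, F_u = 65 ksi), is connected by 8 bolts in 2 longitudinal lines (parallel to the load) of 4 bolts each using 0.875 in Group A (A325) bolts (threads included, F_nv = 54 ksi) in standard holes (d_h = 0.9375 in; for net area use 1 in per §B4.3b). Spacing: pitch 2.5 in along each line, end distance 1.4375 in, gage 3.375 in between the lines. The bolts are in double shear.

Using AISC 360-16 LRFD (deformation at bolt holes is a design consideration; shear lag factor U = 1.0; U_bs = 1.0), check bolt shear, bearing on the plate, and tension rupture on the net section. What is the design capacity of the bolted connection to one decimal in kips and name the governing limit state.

Bolt shear: A_b = π(0.875)²/4 = 0.60132 in². φR_n = 0.75 × 54 × 0.60132 × 8 × 2 = 389.7 kips.
Bearing (0.25 in plate, F_u = 65 ksi): end bolts L_c = 1.4375 − 0.9375/2 = 0.96875, R_n = min(1.2×0.96875×0.25×65, 2.4×0.875×0.25×65) = 18.891 kips/bolt; interior L_c = 2.5 − 0.9375 = 1.5625, R_n = 30.469 kips/bolt. φR_n = 0.75 × (2×18.891 + 6×30.469) = 165.4 kips.
Tension rupture (net): A_n = (10.625 − 2×1)×0.25 = 2.1563 in² (U = 1.0, A_e = A_n). φR_n = 0.75 × 65 × 2.1563 = 105.1 kips.
Governing: min(389.7, 165.4, 105.1) = 105.1 kips → net-section rupture.

105.1 kips (net-section rupture governs)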